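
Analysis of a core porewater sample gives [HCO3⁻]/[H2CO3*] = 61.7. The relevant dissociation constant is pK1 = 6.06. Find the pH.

pH = 7.85

From K1 = [H⁺][HCO3⁻]/[H2CO3*]:  pH = pK1 + log₁₀([HCO3⁻]/[H2CO3*])
log₁₀(61.7) = +1.790
pH = 6.06 + (+1.790) = 7.85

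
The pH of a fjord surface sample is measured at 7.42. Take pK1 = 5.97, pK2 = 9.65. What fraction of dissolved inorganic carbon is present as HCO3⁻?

α₁ = 0.960

α₁ = 1 / (1 + [H⁺]/K1 + K2/[H⁺]) = 1 / (1 + 10^-1.45 + 10^-2.23)
   = 1 / (1 + 0.035481 + 0.0058884) = 1/1.0414 = 0.9603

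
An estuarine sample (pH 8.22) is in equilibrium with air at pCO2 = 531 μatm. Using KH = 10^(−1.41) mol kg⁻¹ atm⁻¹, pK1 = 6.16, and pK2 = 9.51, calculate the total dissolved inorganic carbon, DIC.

DIC = 2.51 mmol/kg

[CO2*] = KH · pCO2 = 10^(−1.41) × 531×10^-6 = 2.066×10^-5 mol/kg
α₀ = 1/(1 + K1/[H⁺] + K1K2/[H⁺]²) = 1/(1 + 10^+2.06 + 10^+0.77) = 0.008217
DIC = [CO2*]/α₀ = 2.066×10^-5 / 0.008217 = 2.51 mmol/kg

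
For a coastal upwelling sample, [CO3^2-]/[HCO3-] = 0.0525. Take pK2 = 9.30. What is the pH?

From K2 = [H⁺][CO3^2-]/[HCO3-]:  pH = pK2 + log₁₀([CO3^2-]/[HCO3-])
log₁₀(0.0525) = -1.280
pH = 9.30 + (-1.280) = 8.02

pH = 8.02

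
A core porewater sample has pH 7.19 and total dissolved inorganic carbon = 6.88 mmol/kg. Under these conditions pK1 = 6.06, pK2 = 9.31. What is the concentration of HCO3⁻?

[HCO3⁻] = 6.36 mmol/kg

α₁ = 1 / (1 + [H⁺]/K1 + K2/[H⁺]) = 1 / (1 + 10^-1.13 + 10^-2.12)
   = 1 / (1 + 0.074131 + 0.0075858) = 1/1.0817 = 0.9245
[HCO3⁻] = α₁ × DIC = 0.9245 × 6.88 = 6.36 mmol/kg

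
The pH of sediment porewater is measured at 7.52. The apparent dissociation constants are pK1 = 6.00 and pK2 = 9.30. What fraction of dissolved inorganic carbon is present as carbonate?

α₂ = 0.0159

α₂ = 1 / (1 + [H⁺]/K2 + [H⁺]²/(K1K2)) = 1 / (1 + 10^+1.78 + 10^+0.26)
   = 1 / (1 + 60.256 + 1.8197) = 1/63.076 = 0.01585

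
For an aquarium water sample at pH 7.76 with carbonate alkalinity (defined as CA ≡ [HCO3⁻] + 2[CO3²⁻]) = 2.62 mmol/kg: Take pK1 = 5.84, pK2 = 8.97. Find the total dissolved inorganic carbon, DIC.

DIC = 2.50 mmol/kg

CA = [HCO3⁻] + 2[CO3²⁻] = (α₁ + 2α₂)·DIC
At pH 7.76: [H⁺]/K1 = 10^-1.92 = 0.012023, K2/[H⁺] = 10^-1.21 = 0.061660
α₁ = 1/(1 + 0.012023 + 0.061660) = 1/1.0737 = 0.9314; α₂ = α₁·K2/[H⁺] = 0.05743
α₁ + 2α₂ = 1.0462
DIC = CA / (α₁ + 2α₂) = 2.62 / 1.0462 = 2.50 mmol/kg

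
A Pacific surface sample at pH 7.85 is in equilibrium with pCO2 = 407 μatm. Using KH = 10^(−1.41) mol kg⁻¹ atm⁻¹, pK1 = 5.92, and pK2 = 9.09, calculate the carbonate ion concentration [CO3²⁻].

[CO3²⁻] = 0.0776 mmol/kg

[CO2*] = KH · pCO2 = 10^(−1.41) × 407×10^-6 = 1.583×10^-5 mol/kg
α₀ = 1/(1 + K1/[H⁺] + K1K2/[H⁺]²) = 1/(1 + 10^+1.93 + 10^+0.69) = 0.01099
DIC = [CO2*]/α₀ = 1.583×10^-5 / 0.01099 = 1.441 mmol/kg
[CO3²⁻] = α₂·DIC; α₂ = 0.05381, so [CO3²⁻] = 0.05381 × 1.441 = 0.0776 mmol/kg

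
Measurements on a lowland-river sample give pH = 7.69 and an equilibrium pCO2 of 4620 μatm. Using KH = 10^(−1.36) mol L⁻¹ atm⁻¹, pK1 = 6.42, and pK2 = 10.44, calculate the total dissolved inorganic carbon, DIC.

[CO2*] = KH · pCO2 = 10^(−1.36) × 4620×10^-6 = 2.017×10^-4 mol/L
α₀ = 1/(1 + K1/[H⁺] + K1K2/[H⁺]²) = 1/(1 + 10^+1.27 + 10^-1.48) = 0.05088
DIC = [CO2*]/α₀ = 2.017×10^-4 / 0.05088 = 3.96 mmol/L

DIC = 3.96 mmol/L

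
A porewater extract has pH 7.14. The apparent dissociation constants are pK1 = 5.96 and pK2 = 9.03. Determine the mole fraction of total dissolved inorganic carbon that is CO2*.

α₀ = 0.0612

α₀ = 1 / (1 + K1/[H⁺] + K1K2/[H⁺]²) = 1 / (1 + 10^+1.18 + 10^-0.71)
   = 1 / (1 + 15.136 + 0.19498) = 1/16.331 = 0.06123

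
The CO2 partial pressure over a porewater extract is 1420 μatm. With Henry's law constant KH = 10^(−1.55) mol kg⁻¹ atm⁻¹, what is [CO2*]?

KH = 10^(−1.55) = 2.818×10^-2 mol kg⁻¹ atm⁻¹
[CO2*] = KH · pCO2 = 2.818×10^-2 × 1420×10^-6 atm = 4.00×10^-5 mol/kg

[CO2*] = 40.0 μmol/kg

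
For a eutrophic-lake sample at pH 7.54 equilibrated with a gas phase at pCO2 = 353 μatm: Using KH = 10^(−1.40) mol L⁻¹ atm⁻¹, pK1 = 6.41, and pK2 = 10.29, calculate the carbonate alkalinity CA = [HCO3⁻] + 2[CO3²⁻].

[CO2*] = KH · pCO2 = 10^(−1.40) × 353×10^-6 = 1.405×10^-5 mol/L
α₀ = 1/(1 + K1/[H⁺] + K1K2/[H⁺]²) = 1/(1 + 10^+1.13 + 10^-1.62) = 0.06890
DIC = [CO2*]/α₀ = 1.405×10^-5 / 0.06890 = 0.2040 mmol/L
CA = (α₁ + 2α₂)·DIC = (0.9294 + 2×0.001653) × 0.2040 = 0.190 mmol/L

CA = 0.190 mmol/L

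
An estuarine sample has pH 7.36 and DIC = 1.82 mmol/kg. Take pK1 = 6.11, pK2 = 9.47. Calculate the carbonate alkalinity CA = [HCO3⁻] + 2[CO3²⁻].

CA = 1.74 mmol/kg

CA = [HCO3⁻] + 2[CO3²⁻] = (α₁ + 2α₂)·DIC
At pH 7.36: [H⁺]/K1 = 10^-1.25 = 0.056234, K2/[H⁺] = 10^-2.11 = 0.0077625
α₁ = 1/(1 + 0.056234 + 0.0077625) = 1/1.0640 = 0.9399; α₂ = α₁·K2/[H⁺] = 0.007296
α₁ + 2α₂ = 0.9544
CA = 0.9544 × 1.82 = 1.74 mmol/kg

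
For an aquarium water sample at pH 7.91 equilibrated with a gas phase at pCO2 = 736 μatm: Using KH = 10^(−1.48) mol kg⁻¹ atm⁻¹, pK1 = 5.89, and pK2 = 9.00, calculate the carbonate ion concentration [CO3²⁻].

[CO2*] = KH · pCO2 = 10^(−1.48) × 736×10^-6 = 2.437×10^-5 mol/kg
α₀ = 1/(1 + K1/[H⁺] + K1K2/[H⁺]²) = 1/(1 + 10^+2.02 + 10^+0.93) = 0.008755
DIC = [CO2*]/α₀ = 2.437×10^-5 / 0.008755 = 2.784 mmol/kg
[CO3²⁻] = α₂·DIC; α₂ = 0.07451, so [CO3²⁻] = 0.07451 × 2.784 = 0.207 mmol/kg

[CO3²⁻] = 0.207 mmol/kg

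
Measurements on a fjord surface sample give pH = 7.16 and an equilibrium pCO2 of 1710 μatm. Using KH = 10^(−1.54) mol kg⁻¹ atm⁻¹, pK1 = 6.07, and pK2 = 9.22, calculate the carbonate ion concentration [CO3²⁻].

[CO3²⁻] = 5.28 μmol/kg

[CO2*] = KH · pCO2 = 10^(−1.54) × 1710×10^-6 = 4.932×10^-5 mol/kg
α₀ = 1/(1 + K1/[H⁺] + K1K2/[H⁺]²) = 1/(1 + 10^+1.09 + 10^-0.97) = 0.07457
DIC = [CO2*]/α₀ = 4.932×10^-5 / 0.07457 = 0.6613 mmol/kg
[CO3²⁻] = α₂·DIC; α₂ = 0.007991, so [CO3²⁻] = 0.007991 × 0.6613 = 0.00528 mmol/kg = 5.28 μmol/kg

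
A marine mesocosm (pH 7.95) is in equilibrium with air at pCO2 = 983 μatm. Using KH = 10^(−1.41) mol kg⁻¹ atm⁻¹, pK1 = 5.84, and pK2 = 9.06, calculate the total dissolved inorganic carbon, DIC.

[CO2*] = KH · pCO2 = 10^(−1.41) × 983×10^-6 = 3.824×10^-5 mol/kg
α₀ = 1/(1 + K1/[H⁺] + K1K2/[H⁺]²) = 1/(1 + 10^+2.11 + 10^+1.00) = 0.007152
DIC = [CO2*]/α₀ = 3.824×10^-5 / 0.007152 = 5.35 mmol/kg

DIC = 5.35 mmol/kg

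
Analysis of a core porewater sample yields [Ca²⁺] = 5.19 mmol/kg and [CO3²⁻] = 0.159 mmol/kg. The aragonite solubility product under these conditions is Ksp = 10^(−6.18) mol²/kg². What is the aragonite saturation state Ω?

Ω = 1.25

Ksp = 10^(−6.18) = 6.607×10^-7
Ω = [Ca²⁺][CO3²⁻]/Ksp = (5.19×10^-3)(0.159×10^-3) / 6.607×10^-7 = 1.25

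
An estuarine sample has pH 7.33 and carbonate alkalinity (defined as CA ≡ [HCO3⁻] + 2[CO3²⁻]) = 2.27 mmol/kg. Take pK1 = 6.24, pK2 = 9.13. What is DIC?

CA = [HCO3⁻] + 2[CO3²⁻] = (α₁ + 2α₂)·DIC
At pH 7.33: [H⁺]/K1 = 10^-1.09 = 0.081283, K2/[H⁺] = 10^-1.80 = 0.015849
α₁ = 1/(1 + 0.081283 + 0.015849) = 1/1.0971 = 0.9115; α₂ = α₁·K2/[H⁺] = 0.01445
α₁ + 2α₂ = 0.9404
DIC = CA / (α₁ + 2α₂) = 2.27 / 0.9404 = 2.41 mmol/kg

DIC = 2.41 mmol/kg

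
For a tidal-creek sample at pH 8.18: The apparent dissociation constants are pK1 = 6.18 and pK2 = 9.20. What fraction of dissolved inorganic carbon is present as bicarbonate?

α₁ = 1 / (1 + [H⁺]/K1 + K2/[H⁺]) = 1 / (1 + 10^-2.00 + 10^-1.02)
   = 1 / (1 + 0.010000 + 0.095499) = 1/1.1055 = 0.9046

α₁ = 0.905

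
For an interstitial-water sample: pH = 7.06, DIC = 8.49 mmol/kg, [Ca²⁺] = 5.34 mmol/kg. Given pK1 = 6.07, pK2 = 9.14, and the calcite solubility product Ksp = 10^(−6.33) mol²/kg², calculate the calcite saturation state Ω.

Ω = 0.726

α₂ = 1 / (1 + [H⁺]/K2 + [H⁺]²/(K1K2)) = 1 / (1 + 10^+2.08 + 10^+1.09)
   = 1 / (1 + 120.23 + 12.303) = 1/133.53 = 0.007489
[CO3²⁻] = α₂ × DIC = 0.007489 × 8.49 = 0.06358 mmol/kg
Ksp = 10^(−6.33) = 4.677×10^-7
Ω = [Ca²⁺][CO3²⁻]/Ksp = (5.34×10^-3)(6.358×10^-5) / 4.677×10^-7 = 0.726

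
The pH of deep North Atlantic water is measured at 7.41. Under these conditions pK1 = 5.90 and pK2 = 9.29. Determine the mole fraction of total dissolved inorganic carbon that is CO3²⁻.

α₂ = 0.0126

α₂ = 1 / (1 + [H⁺]/K2 + [H⁺]²/(K1K2)) = 1 / (1 + 10^+1.88 + 10^+0.37)
   = 1 / (1 + 75.858 + 2.3442) = 1/79.202 = 0.01263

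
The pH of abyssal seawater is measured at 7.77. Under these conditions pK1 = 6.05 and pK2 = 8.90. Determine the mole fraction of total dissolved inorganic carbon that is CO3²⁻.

α₂ = 1 / (1 + [H⁺]/K2 + [H⁺]²/(K1K2)) = 1 / (1 + 10^+1.13 + 10^-0.59)
   = 1 / (1 + 13.490 + 0.25704) = 1/14.747 = 0.06781

α₂ = 0.0678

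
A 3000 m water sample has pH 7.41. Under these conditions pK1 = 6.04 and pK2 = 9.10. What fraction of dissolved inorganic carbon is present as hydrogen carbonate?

α₁ = 1 / (1 + [H⁺]/K1 + K2/[H⁺]) = 1 / (1 + 10^-1.37 + 10^-1.69)
   = 1 / (1 + 0.042658 + 0.020417) = 1/1.0631 = 0.9407

α₁ = 0.941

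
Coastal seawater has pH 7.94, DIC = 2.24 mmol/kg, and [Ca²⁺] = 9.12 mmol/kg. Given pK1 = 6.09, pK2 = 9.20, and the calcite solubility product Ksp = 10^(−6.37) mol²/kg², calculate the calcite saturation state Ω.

α₂ = 1 / (1 + [H⁺]/K2 + [H⁺]²/(K1K2)) = 1 / (1 + 10^+1.26 + 10^-0.59)
   = 1 / (1 + 18.197 + 0.25704) = 1/19.454 = 0.05140
[CO3²⁻] = α₂ × DIC = 0.05140 × 2.24 = 0.1151 mmol/kg
Ksp = 10^(−6.37) = 4.266×10^-7
Ω = [Ca²⁺][CO3²⁻]/Ksp = (9.12×10^-3)(1.151×10^-4) / 4.266×10^-7 = 2.46

Ω = 2.46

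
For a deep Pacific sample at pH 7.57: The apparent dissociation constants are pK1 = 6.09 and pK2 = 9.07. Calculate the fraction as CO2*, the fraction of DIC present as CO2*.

α₀ = 0.0311

α₀ = 1 / (1 + K1/[H⁺] + K1K2/[H⁺]²) = 1 / (1 + 10^+1.48 + 10^-0.02)
   = 1 / (1 + 30.200 + 0.95499) = 1/32.155 = 0.03110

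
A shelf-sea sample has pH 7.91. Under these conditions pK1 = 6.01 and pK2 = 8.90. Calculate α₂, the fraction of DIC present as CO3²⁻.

α₂ = 0.0918

α₂ = 1 / (1 + [H⁺]/K2 + [H⁺]²/(K1K2)) = 1 / (1 + 10^+0.99 + 10^-0.91)
   = 1 / (1 + 9.7724 + 0.12303) = 1/10.895 = 0.09178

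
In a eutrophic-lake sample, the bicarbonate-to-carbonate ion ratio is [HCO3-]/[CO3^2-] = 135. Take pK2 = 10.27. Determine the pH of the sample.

From K2 = [H⁺][CO3^2-]/[HCO3-]:  pH = pK2 − log₁₀([HCO3-]/[CO3^2-])
log₁₀(135) = +2.130
pH = 10.27 − (+2.130) = 8.14

pH = 8.14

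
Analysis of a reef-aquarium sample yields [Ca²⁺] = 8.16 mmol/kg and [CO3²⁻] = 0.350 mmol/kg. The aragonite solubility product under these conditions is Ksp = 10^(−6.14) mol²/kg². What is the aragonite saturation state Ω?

Ω = 3.94

Ksp = 10^(−6.14) = 7.244×10^-7
Ω = [Ca²⁺][CO3²⁻]/Ksp = (8.16×10^-3)(0.350×10^-3) / 7.244×10^-7 = 3.94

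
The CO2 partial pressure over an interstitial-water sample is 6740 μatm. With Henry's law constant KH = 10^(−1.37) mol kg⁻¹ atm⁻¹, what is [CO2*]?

KH = 10^(−1.37) = 4.266×10^-2 mol kg⁻¹ atm⁻¹
[CO2*] = KH · pCO2 = 4.266×10^-2 × 6740×10^-6 atm = 2.88×10^-4 mol/kg

[CO2*] = 288 μmol/kg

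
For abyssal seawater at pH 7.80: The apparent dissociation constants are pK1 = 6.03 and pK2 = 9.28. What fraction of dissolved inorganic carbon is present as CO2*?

α₀ = 0.0162

α₀ = 1 / (1 + K1/[H⁺] + K1K2/[H⁺]²) = 1 / (1 + 10^+1.77 + 10^+0.29)
   = 1 / (1 + 58.884 + 1.9498) = 1/61.834 = 0.01617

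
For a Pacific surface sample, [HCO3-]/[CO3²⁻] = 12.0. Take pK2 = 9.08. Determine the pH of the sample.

pH = 8.00

From K2 = [H⁺][CO3²⁻]/[HCO3-]:  pH = pK2 − log₁₀([HCO3-]/[CO3²⁻])
log₁₀(12.0) = +1.079
pH = 9.08 − (+1.079) = 8.00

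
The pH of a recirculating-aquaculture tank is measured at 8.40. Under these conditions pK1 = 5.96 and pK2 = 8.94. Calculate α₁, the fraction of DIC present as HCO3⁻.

α₁ = 1 / (1 + [H⁺]/K1 + K2/[H⁺]) = 1 / (1 + 10^-2.44 + 10^-0.54)
   = 1 / (1 + 0.0036308 + 0.28840) = 1/1.2920 = 0.7740

α₁ = 0.774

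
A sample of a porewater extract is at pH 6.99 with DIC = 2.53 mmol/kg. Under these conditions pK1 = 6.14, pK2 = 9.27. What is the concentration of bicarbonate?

[HCO3⁻] = 2.21 mmol/kg

α₁ = 1 / (1 + [H⁺]/K1 + K2/[H⁺]) = 1 / (1 + 10^-0.85 + 10^-2.28)
   = 1 / (1 + 0.14125 + 0.0052481) = 1/1.1465 = 0.8722
[HCO3⁻] = α₁ × DIC = 0.8722 × 2.53 = 2.21 mmol/kg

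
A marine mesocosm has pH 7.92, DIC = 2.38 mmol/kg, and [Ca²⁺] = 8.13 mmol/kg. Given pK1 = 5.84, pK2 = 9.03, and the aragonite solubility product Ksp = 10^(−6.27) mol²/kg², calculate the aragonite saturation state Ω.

α₂ = 1 / (1 + [H⁺]/K2 + [H⁺]²/(K1K2)) = 1 / (1 + 10^+1.11 + 10^-0.97)
   = 1 / (1 + 12.882 + 0.10715) = 1/13.990 = 0.07148
[CO3²⁻] = α₂ × DIC = 0.07148 × 2.38 = 0.1701 mmol/kg
Ksp = 10^(−6.27) = 5.370×10^-7
Ω = [Ca²⁺][CO3²⁻]/Ksp = (8.13×10^-3)(1.701×10^-4) / 5.370×10^-7 = 2.58

Ω = 2.58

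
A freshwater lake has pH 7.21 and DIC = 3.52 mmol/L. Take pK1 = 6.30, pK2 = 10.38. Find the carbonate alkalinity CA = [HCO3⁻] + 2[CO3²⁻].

CA = [HCO3⁻] + 2[CO3²⁻] = (α₁ + 2α₂)·DIC
At pH 7.21: [H⁺]/K1 = 10^-0.91 = 0.12303, K2/[H⁺] = 10^-3.17 = 0.00067608
α₁ = 1/(1 + 0.12303 + 0.00067608) = 1/1.1237 = 0.8899; α₂ = α₁·K2/[H⁺] = 0.0006017
α₁ + 2α₂ = 0.8911
CA = 0.8911 × 3.52 = 3.14 mmol/L

CA = 3.14 mmol/L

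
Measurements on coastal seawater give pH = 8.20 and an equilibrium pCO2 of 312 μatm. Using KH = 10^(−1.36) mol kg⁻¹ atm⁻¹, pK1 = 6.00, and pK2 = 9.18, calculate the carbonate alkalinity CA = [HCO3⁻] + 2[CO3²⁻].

CA = 2.61 mmol/kg

[CO2*] = KH · pCO2 = 10^(−1.36) × 312×10^-6 = 1.362×10^-5 mol/kg
α₀ = 1/(1 + K1/[H⁺] + K1K2/[H⁺]²) = 1/(1 + 10^+2.20 + 10^+1.22) = 0.005679
DIC = [CO2*]/α₀ = 1.362×10^-5 / 0.005679 = 2.398 mmol/kg
CA = (α₁ + 2α₂)·DIC = (0.9001 + 2×0.09425) × 2.398 = 2.61 mmol/kg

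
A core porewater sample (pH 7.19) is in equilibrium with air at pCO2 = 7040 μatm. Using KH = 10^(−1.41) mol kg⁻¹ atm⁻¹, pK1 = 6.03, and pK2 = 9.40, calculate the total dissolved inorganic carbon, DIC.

[CO2*] = KH · pCO2 = 10^(−1.41) × 7040×10^-6 = 2.739×10^-4 mol/kg
α₀ = 1/(1 + K1/[H⁺] + K1K2/[H⁺]²) = 1/(1 + 10^+1.16 + 10^-1.05) = 0.06434
DIC = [CO2*]/α₀ = 2.739×10^-4 / 0.06434 = 4.26 mmol/kg

DIC = 4.26 mmol/kg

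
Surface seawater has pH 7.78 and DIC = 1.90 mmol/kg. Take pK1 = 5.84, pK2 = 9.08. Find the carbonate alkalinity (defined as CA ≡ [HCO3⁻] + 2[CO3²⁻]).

CA = 1.97 mmol/kg

CA = [HCO3⁻] + 2[CO3²⁻] = (α₁ + 2α₂)·DIC
At pH 7.78: [H⁺]/K1 = 10^-1.94 = 0.011482, K2/[H⁺] = 10^-1.30 = 0.050119
α₁ = 1/(1 + 0.011482 + 0.050119) = 1/1.0616 = 0.9420; α₂ = α₁·K2/[H⁺] = 0.04721
α₁ + 2α₂ = 1.0364
CA = 1.0364 × 1.90 = 1.97 mmol/kg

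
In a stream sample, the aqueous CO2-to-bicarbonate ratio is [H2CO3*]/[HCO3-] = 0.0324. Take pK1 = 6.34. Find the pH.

pH = 7.83

From K1 = [H⁺][HCO3-]/[H2CO3*]:  pH = pK1 − log₁₀([H2CO3*]/[HCO3-])
log₁₀(0.0324) = -1.489
pH = 6.34 − (-1.489) = 7.83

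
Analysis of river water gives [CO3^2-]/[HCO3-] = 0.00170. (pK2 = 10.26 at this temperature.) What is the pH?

From K2 = [H⁺][CO3^2-]/[HCO3-]:  pH = pK2 + log₁₀([CO3^2-]/[HCO3-])
log₁₀(0.00170) = -2.770
pH = 10.26 + (-2.770) = 7.49

pH = 7.49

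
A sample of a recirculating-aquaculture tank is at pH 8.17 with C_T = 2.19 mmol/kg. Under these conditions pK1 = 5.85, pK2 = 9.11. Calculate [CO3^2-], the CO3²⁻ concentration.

α₂ = 1 / (1 + [H⁺]/K2 + [H⁺]²/(K1K2)) = 1 / (1 + 10^+0.94 + 10^-1.38)
   = 1 / (1 + 8.7096 + 0.041687) = 1/9.7513 = 0.1026
[CO3²⁻] = α₂ × DIC = 0.1026 × 2.19 = 0.225 mmol/kg

[CO3²⁻] = 0.225 mmol/kg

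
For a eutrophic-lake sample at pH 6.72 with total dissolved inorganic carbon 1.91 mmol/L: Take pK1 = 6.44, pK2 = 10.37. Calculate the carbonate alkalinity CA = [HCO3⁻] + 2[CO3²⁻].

CA = 1.25 mmol/L

CA = [HCO3⁻] + 2[CO3²⁻] = (α₁ + 2α₂)·DIC
At pH 6.72: [H⁺]/K1 = 10^-0.28 = 0.52481, K2/[H⁺] = 10^-3.65 = 0.00022387
α₁ = 1/(1 + 0.52481 + 0.00022387) = 1/1.5250 = 0.6557; α₂ = α₁·K2/[H⁺] = 0.0001468
α₁ + 2α₂ = 0.6560
CA = 0.6560 × 1.91 = 1.25 mmol/L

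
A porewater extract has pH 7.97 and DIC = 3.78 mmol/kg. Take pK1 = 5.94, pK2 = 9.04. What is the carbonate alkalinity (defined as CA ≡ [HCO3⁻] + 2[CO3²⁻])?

CA = 4.04 mmol/kg

CA = [HCO3⁻] + 2[CO3²⁻] = (α₁ + 2α₂)·DIC
At pH 7.97: [H⁺]/K1 = 10^-2.03 = 0.0093325, K2/[H⁺] = 10^-1.07 = 0.085114
α₁ = 1/(1 + 0.0093325 + 0.085114) = 1/1.0944 = 0.9137; α₂ = α₁·K2/[H⁺] = 0.07777
α₁ + 2α₂ = 1.0692
CA = 1.0692 × 3.78 = 4.04 mmol/kg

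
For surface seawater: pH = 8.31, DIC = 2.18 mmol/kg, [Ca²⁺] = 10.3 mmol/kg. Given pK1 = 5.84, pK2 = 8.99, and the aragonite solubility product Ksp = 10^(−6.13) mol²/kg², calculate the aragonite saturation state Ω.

α₂ = 1 / (1 + [H⁺]/K2 + [H⁺]²/(K1K2)) = 1 / (1 + 10^+0.68 + 10^-1.79)
   = 1 / (1 + 4.7863 + 0.016218) = 1/5.8025 = 0.1723
[CO3²⁻] = α₂ × DIC = 0.1723 × 2.18 = 0.3757 mmol/kg
Ksp = 10^(−6.13) = 7.413×10^-7
Ω = [Ca²⁺][CO3²⁻]/Ksp = (10.3×10^-3)(3.757×10^-4) / 7.413×10^-7 = 5.22

Ω = 5.22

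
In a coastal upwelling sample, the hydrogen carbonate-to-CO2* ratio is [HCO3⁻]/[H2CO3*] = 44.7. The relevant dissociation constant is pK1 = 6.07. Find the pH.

From K1 = [H⁺][HCO3⁻]/[H2CO3*]:  pH = pK1 + log₁₀([HCO3⁻]/[H2CO3*])
log₁₀(44.7) = +1.650
pH = 6.07 + (+1.650) = 7.72

pH = 7.72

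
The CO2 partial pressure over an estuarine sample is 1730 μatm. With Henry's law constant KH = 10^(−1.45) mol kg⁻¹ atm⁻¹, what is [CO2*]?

[CO2*] = 61.4 μmol/kg

KH = 10^(−1.45) = 3.548×10^-2 mol kg⁻¹ atm⁻¹
[CO2*] = KH · pCO2 = 3.548×10^-2 × 1730×10^-6 atm = 6.14×10^-5 mol/kg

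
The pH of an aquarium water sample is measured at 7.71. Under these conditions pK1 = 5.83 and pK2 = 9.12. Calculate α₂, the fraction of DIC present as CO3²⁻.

α₂ = 1 / (1 + [H⁺]/K2 + [H⁺]²/(K1K2)) = 1 / (1 + 10^+1.41 + 10^-0.47)
   = 1 / (1 + 25.704 + 0.33884) = 1/27.043 = 0.03698

α₂ = 0.0370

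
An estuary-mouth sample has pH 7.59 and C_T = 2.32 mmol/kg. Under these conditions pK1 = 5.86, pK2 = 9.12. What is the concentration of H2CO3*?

[CO2*] = 0.0412 mmol/kg

α₀ = 1 / (1 + K1/[H⁺] + K1K2/[H⁺]²) = 1 / (1 + 10^+1.73 + 10^+0.20)
   = 1 / (1 + 53.703 + 1.5849) = 1/56.288 = 0.01777
[CO2*] = α₀ × DIC = 0.01777 × 2.32 = 0.0412 mmol/kg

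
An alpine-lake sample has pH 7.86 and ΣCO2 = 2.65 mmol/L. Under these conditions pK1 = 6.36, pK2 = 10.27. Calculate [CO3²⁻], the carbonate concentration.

α₂ = 1 / (1 + [H⁺]/K2 + [H⁺]²/(K1K2)) = 1 / (1 + 10^+2.41 + 10^+0.91)
   = 1 / (1 + 257.04 + 8.1283) = 1/266.17 = 0.003757
[CO3²⁻] = α₂ × DIC = 0.003757 × 2.65 = 0.00996 mmol/L = 9.96 μmol/L

[CO3²⁻] = 9.96 μmol/L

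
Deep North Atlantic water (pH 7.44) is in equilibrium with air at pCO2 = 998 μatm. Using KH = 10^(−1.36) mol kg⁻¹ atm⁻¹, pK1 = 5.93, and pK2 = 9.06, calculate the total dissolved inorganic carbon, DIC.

[CO2*] = KH · pCO2 = 10^(−1.36) × 998×10^-6 = 4.356×10^-5 mol/kg
α₀ = 1/(1 + K1/[H⁺] + K1K2/[H⁺]²) = 1/(1 + 10^+1.51 + 10^-0.11) = 0.02929
DIC = [CO2*]/α₀ = 4.356×10^-5 / 0.02929 = 1.49 mmol/kg

DIC = 1.49 mmol/kg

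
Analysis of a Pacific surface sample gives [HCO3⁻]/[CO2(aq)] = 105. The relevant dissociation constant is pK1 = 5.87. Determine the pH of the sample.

From K1 = [H⁺][HCO3⁻]/[CO2(aq)]:  pH = pK1 + log₁₀([HCO3⁻]/[CO2(aq)])
log₁₀(105) = +2.021
pH = 5.87 + (+2.021) = 7.89

pH = 7.89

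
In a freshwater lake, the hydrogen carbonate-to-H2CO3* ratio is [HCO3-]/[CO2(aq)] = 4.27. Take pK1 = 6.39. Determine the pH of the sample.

pH = 7.02

From K1 = [H⁺][HCO3-]/[CO2(aq)]:  pH = pK1 + log₁₀([HCO3-]/[CO2(aq)])
log₁₀(4.27) = +0.630
pH = 6.39 + (+0.630) = 7.02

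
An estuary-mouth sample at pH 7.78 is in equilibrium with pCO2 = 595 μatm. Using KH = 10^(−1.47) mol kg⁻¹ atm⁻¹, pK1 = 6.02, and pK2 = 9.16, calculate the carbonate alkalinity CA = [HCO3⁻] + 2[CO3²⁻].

CA = 1.26 mmol/kg

[CO2*] = KH · pCO2 = 10^(−1.47) × 595×10^-6 = 2.016×10^-5 mol/kg
α₀ = 1/(1 + K1/[H⁺] + K1K2/[H⁺]²) = 1/(1 + 10^+1.76 + 10^+0.38) = 0.01641
DIC = [CO2*]/α₀ = 2.016×10^-5 / 0.01641 = 1.229 mmol/kg
CA = (α₁ + 2α₂)·DIC = (0.9442 + 2×0.03936) × 1.229 = 1.26 mmol/kg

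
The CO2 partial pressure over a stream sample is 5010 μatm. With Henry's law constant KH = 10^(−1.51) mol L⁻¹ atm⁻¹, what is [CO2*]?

[CO2*] = 155 μmol/L

KH = 10^(−1.51) = 3.090×10^-2 mol L⁻¹ atm⁻¹
[CO2*] = KH · pCO2 = 3.090×10^-2 × 5010×10^-6 atm = 1.55×10^-4 mol/L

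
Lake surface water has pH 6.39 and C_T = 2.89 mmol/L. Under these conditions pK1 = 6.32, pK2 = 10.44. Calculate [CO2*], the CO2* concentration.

[CO2*] = 1.33 mmol/L

α₀ = 1 / (1 + K1/[H⁺] + K1K2/[H⁺]²) = 1 / (1 + 10^+0.07 + 10^-3.98)
   = 1 / (1 + 1.1749 + 0.00010471) = 1/2.1750 = 0.4598
[CO2*] = α₀ × DIC = 0.4598 × 2.89 = 1.33 mmol/L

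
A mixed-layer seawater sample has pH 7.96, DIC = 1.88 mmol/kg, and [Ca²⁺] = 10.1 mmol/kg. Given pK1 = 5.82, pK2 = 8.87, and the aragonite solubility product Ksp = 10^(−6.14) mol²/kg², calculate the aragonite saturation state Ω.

α₂ = 1 / (1 + [H⁺]/K2 + [H⁺]²/(K1K2)) = 1 / (1 + 10^+0.91 + 10^-1.23)
   = 1 / (1 + 8.1283 + 0.058884) = 1/9.1872 = 0.1088
[CO3²⁻] = α₂ × DIC = 0.1088 × 1.88 = 0.2046 mmol/kg
Ksp = 10^(−6.14) = 7.244×10^-7
Ω = [Ca²⁺][CO3²⁻]/Ksp = (10.1×10^-3)(2.046×10^-4) / 7.244×10^-7 = 2.85

Ω = 2.85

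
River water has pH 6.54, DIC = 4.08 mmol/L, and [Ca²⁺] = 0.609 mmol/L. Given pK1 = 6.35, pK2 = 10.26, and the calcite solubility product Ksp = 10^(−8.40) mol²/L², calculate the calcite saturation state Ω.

Ω = 0.0723

α₂ = 1 / (1 + [H⁺]/K2 + [H⁺]²/(K1K2)) = 1 / (1 + 10^+3.72 + 10^+3.53)
   = 1 / (1 + 5248.1 + 3388.4) = 1/8637.5 = 0.0001158
[CO3²⁻] = α₂ × DIC = 0.0001158 × 4.08 = 0.0004724 mmol/L = 0.4724 μmol/L
Ksp = 10^(−8.40) = 3.981×10^-9
Ω = [Ca²⁺][CO3²⁻]/Ksp = (0.609×10^-3)(4.724×10^-7) / 3.981×10^-9 = 0.0723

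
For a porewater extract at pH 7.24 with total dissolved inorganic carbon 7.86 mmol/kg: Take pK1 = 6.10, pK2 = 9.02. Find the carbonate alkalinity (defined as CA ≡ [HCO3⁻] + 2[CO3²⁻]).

CA = [HCO3⁻] + 2[CO3²⁻] = (α₁ + 2α₂)·DIC
At pH 7.24: [H⁺]/K1 = 10^-1.14 = 0.072444, K2/[H⁺] = 10^-1.78 = 0.016596
α₁ = 1/(1 + 0.072444 + 0.016596) = 1/1.0890 = 0.9182; α₂ = α₁·K2/[H⁺] = 0.01524
α₁ + 2α₂ = 0.9487
CA = 0.9487 × 7.86 = 7.46 mmol/kg

CA = 7.46 mmol/kg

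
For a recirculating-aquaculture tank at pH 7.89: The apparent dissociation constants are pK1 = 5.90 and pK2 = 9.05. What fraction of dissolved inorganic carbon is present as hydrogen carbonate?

α₁ = 1 / (1 + [H⁺]/K1 + K2/[H⁺]) = 1 / (1 + 10^-1.99 + 10^-1.16)
   = 1 / (1 + 0.010233 + 0.069183) = 1/1.0794 = 0.9264

α₁ = 0.926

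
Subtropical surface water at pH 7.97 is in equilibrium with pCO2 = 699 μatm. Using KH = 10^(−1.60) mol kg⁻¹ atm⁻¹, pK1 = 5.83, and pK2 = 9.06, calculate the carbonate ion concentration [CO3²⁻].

[CO2*] = KH · pCO2 = 10^(−1.60) × 699×10^-6 = 1.756×10^-5 mol/kg
α₀ = 1/(1 + K1/[H⁺] + K1K2/[H⁺]²) = 1/(1 + 10^+2.14 + 10^+1.05) = 0.006655
DIC = [CO2*]/α₀ = 1.756×10^-5 / 0.006655 = 2.638 mmol/kg
[CO3²⁻] = α₂·DIC; α₂ = 0.07467, so [CO3²⁻] = 0.07467 × 2.638 = 0.197 mmol/kg

[CO3²⁻] = 0.197 mmol/kg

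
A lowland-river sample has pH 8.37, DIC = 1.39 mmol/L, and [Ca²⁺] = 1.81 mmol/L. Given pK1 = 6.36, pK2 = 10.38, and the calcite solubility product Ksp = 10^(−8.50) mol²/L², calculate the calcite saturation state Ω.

Ω = 7.63

α₂ = 1 / (1 + [H⁺]/K2 + [H⁺]²/(K1K2)) = 1 / (1 + 10^+2.01 + 10^+0.00)
   = 1 / (1 + 102.33 + 1.0000) = 1/104.33 = 0.009585
[CO3²⁻] = α₂ × DIC = 0.009585 × 1.39 = 0.01332 mmol/L = 13.32 μmol/L
Ksp = 10^(−8.50) = 3.162×10^-9
Ω = [Ca²⁺][CO3²⁻]/Ksp = (1.81×10^-3)(1.332×10^-5) / 3.162×10^-9 = 7.63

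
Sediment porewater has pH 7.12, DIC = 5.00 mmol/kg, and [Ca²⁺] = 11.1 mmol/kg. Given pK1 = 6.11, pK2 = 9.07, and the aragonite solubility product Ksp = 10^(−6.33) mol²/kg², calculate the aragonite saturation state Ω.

α₂ = 1 / (1 + [H⁺]/K2 + [H⁺]²/(K1K2)) = 1 / (1 + 10^+1.95 + 10^+0.94)
   = 1 / (1 + 89.125 + 8.7096) = 1/98.835 = 0.01012
[CO3²⁻] = α₂ × DIC = 0.01012 × 5.00 = 0.05059 mmol/kg
Ksp = 10^(−6.33) = 4.677×10^-7
Ω = [Ca²⁺][CO3²⁻]/Ksp = (11.1×10^-3)(5.059×10^-5) / 4.677×10^-7 = 1.20

Ω = 1.20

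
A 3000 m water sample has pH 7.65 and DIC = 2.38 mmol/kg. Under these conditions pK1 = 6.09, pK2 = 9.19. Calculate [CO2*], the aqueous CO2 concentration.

[CO2*] = 0.0621 mmol/kg

α₀ = 1 / (1 + K1/[H⁺] + K1K2/[H⁺]²) = 1 / (1 + 10^+1.56 + 10^+0.02)
   = 1 / (1 + 36.308 + 1.0471) = 1/38.355 = 0.02607
[CO2*] = α₀ × DIC = 0.02607 × 2.38 = 0.0621 mmol/kg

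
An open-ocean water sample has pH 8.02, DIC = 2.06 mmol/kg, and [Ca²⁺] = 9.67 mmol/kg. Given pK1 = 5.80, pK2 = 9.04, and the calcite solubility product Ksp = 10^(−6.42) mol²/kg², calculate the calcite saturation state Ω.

Ω = 4.54

α₂ = 1 / (1 + [H⁺]/K2 + [H⁺]²/(K1K2)) = 1 / (1 + 10^+1.02 + 10^-1.20)
   = 1 / (1 + 10.471 + 0.063096) = 1/11.534 = 0.08670
[CO3²⁻] = α₂ × DIC = 0.08670 × 2.06 = 0.1786 mmol/kg
Ksp = 10^(−6.42) = 3.802×10^-7
Ω = [Ca²⁺][CO3²⁻]/Ksp = (9.67×10^-3)(1.786×10^-4) / 3.802×10^-7 = 4.54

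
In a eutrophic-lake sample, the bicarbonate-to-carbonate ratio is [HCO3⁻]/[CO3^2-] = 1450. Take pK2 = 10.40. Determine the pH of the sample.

From K2 = [H⁺][CO3^2-]/[HCO3⁻]:  pH = pK2 − log₁₀([HCO3⁻]/[CO3^2-])
log₁₀(1450) = +3.161
pH = 10.40 − (+3.161) = 7.24

pH = 7.24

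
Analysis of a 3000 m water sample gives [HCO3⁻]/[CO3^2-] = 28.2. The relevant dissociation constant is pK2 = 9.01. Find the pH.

pH = 7.56

From K2 = [H⁺][CO3^2-]/[HCO3⁻]:  pH = pK2 − log₁₀([HCO3⁻]/[CO3^2-])
log₁₀(28.2) = +1.450
pH = 9.01 − (+1.450) = 7.56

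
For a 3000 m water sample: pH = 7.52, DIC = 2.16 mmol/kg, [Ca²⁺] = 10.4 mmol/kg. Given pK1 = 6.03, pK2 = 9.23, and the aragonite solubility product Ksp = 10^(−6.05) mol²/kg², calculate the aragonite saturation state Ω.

α₂ = 1 / (1 + [H⁺]/K2 + [H⁺]²/(K1K2)) = 1 / (1 + 10^+1.71 + 10^+0.22)
   = 1 / (1 + 51.286 + 1.6596) = 1/53.946 = 0.01854
[CO3²⁻] = α₂ × DIC = 0.01854 × 2.16 = 0.04004 mmol/kg
Ksp = 10^(−6.05) = 8.913×10^-7
Ω = [Ca²⁺][CO3²⁻]/Ksp = (10.4×10^-3)(4.004×10^-5) / 8.913×10^-7 = 0.467

Ω = 0.467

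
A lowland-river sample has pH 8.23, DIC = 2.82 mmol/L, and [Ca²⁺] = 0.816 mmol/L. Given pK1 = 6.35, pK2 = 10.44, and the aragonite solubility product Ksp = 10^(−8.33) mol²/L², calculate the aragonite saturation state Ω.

α₂ = 1 / (1 + [H⁺]/K2 + [H⁺]²/(K1K2)) = 1 / (1 + 10^+2.21 + 10^+0.33)
   = 1 / (1 + 162.18 + 2.1380) = 1/165.32 = 0.006049
[CO3²⁻] = α₂ × DIC = 0.006049 × 2.82 = 0.01706 mmol/L = 17.06 μmol/L
Ksp = 10^(−8.33) = 4.677×10^-9
Ω = [Ca²⁺][CO3²⁻]/Ksp = (0.816×10^-3)(1.706×10^-5) / 4.677×10^-9 = 2.98

Ω = 2.98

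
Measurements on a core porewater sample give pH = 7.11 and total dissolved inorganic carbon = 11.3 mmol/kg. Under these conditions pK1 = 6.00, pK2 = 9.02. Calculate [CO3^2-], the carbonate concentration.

α₂ = 1 / (1 + [H⁺]/K2 + [H⁺]²/(K1K2)) = 1 / (1 + 10^+1.91 + 10^+0.80)
   = 1 / (1 + 81.283 + 6.3096) = 1/88.593 = 0.01129
[CO3²⁻] = α₂ × DIC = 0.01129 × 11.3 = 0.128 mmol/kg

[CO3²⁻] = 0.128 mmol/kg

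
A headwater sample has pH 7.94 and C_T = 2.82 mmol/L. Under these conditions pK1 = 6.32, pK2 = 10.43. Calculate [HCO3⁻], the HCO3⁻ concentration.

[HCO3⁻] = 2.75 mmol/L

α₁ = 1 / (1 + [H⁺]/K1 + K2/[H⁺]) = 1 / (1 + 10^-1.62 + 10^-2.49)
   = 1 / (1 + 0.023988 + 0.0032359) = 1/1.0272 = 0.9735
[HCO3⁻] = α₁ × DIC = 0.9735 × 2.82 = 2.75 mmol/L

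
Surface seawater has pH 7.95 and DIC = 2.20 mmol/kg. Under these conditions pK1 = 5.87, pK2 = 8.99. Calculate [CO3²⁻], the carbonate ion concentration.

α₂ = 1 / (1 + [H⁺]/K2 + [H⁺]²/(K1K2)) = 1 / (1 + 10^+1.04 + 10^-1.04)
   = 1 / (1 + 10.965 + 0.091201) = 1/12.056 = 0.08295
[CO3²⁻] = α₂ × DIC = 0.08295 × 2.20 = 0.182 mmol/kg

[CO3²⁻] = 0.182 mmol/kg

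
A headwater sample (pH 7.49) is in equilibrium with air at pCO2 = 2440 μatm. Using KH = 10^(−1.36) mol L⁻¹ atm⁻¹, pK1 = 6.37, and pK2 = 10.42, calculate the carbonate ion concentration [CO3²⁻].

[CO2*] = KH · pCO2 = 10^(−1.36) × 2440×10^-6 = 1.065×10^-4 mol/L
α₀ = 1/(1 + K1/[H⁺] + K1K2/[H⁺]²) = 1/(1 + 10^+1.12 + 10^-1.81) = 0.07043
DIC = [CO2*]/α₀ = 1.065×10^-4 / 0.07043 = 1.512 mmol/L
[CO3²⁻] = α₂·DIC; α₂ = 0.001091, so [CO3²⁻] = 0.001091 × 1.512 = 0.00165 mmol/L = 1.65 μmol/L

[CO3²⁻] = 1.65 μmol/L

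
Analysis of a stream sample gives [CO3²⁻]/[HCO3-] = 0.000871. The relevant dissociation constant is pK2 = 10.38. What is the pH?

From K2 = [H⁺][CO3²⁻]/[HCO3-]:  pH = pK2 + log₁₀([CO3²⁻]/[HCO3-])
log₁₀(0.000871) = -3.060
pH = 10.38 + (-3.060) = 7.32

pH = 7.32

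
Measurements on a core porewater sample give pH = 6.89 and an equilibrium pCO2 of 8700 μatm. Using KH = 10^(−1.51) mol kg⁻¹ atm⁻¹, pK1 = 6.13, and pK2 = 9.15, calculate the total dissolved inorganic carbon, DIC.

[CO2*] = KH · pCO2 = 10^(−1.51) × 8700×10^-6 = 2.689×10^-4 mol/kg
α₀ = 1/(1 + K1/[H⁺] + K1K2/[H⁺]²) = 1/(1 + 10^+0.76 + 10^-1.50) = 0.1474
DIC = [CO2*]/α₀ = 2.689×10^-4 / 0.1474 = 1.82 mmol/kg

DIC = 1.82 mmol/kg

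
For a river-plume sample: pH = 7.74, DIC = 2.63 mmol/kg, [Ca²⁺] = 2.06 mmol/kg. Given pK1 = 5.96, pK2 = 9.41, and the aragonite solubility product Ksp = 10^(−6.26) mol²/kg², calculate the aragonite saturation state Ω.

Ω = 0.203

α₂ = 1 / (1 + [H⁺]/K2 + [H⁺]²/(K1K2)) = 1 / (1 + 10^+1.67 + 10^-0.11)
   = 1 / (1 + 46.774 + 0.77625) = 1/48.550 = 0.02060
[CO3²⁻] = α₂ × DIC = 0.02060 × 2.63 = 0.05417 mmol/kg
Ksp = 10^(−6.26) = 5.495×10^-7
Ω = [Ca²⁺][CO3²⁻]/Ksp = (2.06×10^-3)(5.417×10^-5) / 5.495×10^-7 = 0.203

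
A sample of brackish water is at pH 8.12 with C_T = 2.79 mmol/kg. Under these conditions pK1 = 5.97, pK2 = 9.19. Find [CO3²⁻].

α₂ = 1 / (1 + [H⁺]/K2 + [H⁺]²/(K1K2)) = 1 / (1 + 10^+1.07 + 10^-1.08)
   = 1 / (1 + 11.749 + 0.083176) = 1/12.832 = 0.07793
[CO3²⁻] = α₂ × DIC = 0.07793 × 2.79 = 0.217 mmol/kg

[CO3²⁻] = 0.217 mmol/kg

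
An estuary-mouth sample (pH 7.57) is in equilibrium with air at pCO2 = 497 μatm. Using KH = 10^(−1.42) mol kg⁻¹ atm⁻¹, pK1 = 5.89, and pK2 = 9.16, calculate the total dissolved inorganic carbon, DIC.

[CO2*] = KH · pCO2 = 10^(−1.42) × 497×10^-6 = 1.890×10^-5 mol/kg
α₀ = 1/(1 + K1/[H⁺] + K1K2/[H⁺]²) = 1/(1 + 10^+1.68 + 10^+0.09) = 0.01996
DIC = [CO2*]/α₀ = 1.890×10^-5 / 0.01996 = 0.947 mmol/kg

DIC = 0.947 mmol/kg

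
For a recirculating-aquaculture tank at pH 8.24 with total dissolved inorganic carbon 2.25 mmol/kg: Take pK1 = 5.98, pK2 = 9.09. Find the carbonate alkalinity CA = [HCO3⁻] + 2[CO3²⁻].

CA = 2.52 mmol/kg

CA = [HCO3⁻] + 2[CO3²⁻] = (α₁ + 2α₂)·DIC
At pH 8.24: [H⁺]/K1 = 10^-2.26 = 0.0054954, K2/[H⁺] = 10^-0.85 = 0.14125
α₁ = 1/(1 + 0.0054954 + 0.14125) = 1/1.1467 = 0.8720; α₂ = α₁·K2/[H⁺] = 0.1232
α₁ + 2α₂ = 1.1184
CA = 1.1184 × 2.25 = 2.52 mmol/kg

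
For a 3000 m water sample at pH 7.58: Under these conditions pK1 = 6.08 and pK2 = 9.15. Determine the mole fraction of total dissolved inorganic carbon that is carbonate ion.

α₂ = 1 / (1 + [H⁺]/K2 + [H⁺]²/(K1K2)) = 1 / (1 + 10^+1.57 + 10^+0.07)
   = 1 / (1 + 37.154 + 1.1749) = 1/39.328 = 0.02543

α₂ = 0.0254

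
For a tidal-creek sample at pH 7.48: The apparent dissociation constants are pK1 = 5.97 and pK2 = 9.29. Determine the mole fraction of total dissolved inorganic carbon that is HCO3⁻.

α₁ = 1 / (1 + [H⁺]/K1 + K2/[H⁺]) = 1 / (1 + 10^-1.51 + 10^-1.81)
   = 1 / (1 + 0.030903 + 0.015488) = 1/1.0464 = 0.9557

α₁ = 0.956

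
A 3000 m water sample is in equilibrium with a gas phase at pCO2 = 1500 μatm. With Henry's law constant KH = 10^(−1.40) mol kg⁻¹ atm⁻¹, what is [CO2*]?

KH = 10^(−1.40) = 3.981×10^-2 mol kg⁻¹ atm⁻¹
[CO2*] = KH · pCO2 = 3.981×10^-2 × 1500×10^-6 atm = 5.97×10^-5 mol/kg

[CO2*] = 59.7 μmol/kg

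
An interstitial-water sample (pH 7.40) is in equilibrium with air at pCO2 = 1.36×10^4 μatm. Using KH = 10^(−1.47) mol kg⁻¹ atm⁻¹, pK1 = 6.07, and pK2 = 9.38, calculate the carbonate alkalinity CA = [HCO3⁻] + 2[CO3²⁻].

[CO2*] = KH · pCO2 = 10^(−1.47) × 1.36×10^4×10^-6 = 4.608×10^-4 mol/kg
α₀ = 1/(1 + K1/[H⁺] + K1K2/[H⁺]²) = 1/(1 + 10^+1.33 + 10^-0.65) = 0.04424
DIC = [CO2*]/α₀ = 4.608×10^-4 / 0.04424 = 10.42 mmol/kg
CA = (α₁ + 2α₂)·DIC = (0.9459 + 2×0.009904) × 10.42 = 10.1 mmol/kg

CA = 10.1 mmol/kg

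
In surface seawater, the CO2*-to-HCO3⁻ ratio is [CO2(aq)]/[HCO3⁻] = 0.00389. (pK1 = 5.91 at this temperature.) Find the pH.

From K1 = [H⁺][HCO3⁻]/[CO2(aq)]:  pH = pK1 − log₁₀([CO2(aq)]/[HCO3⁻])
log₁₀(0.00389) = -2.410
pH = 5.91 − (-2.410) = 8.32

pH = 8.32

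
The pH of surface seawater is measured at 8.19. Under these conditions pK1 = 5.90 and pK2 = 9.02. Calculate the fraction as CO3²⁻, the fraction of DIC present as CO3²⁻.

α₂ = 0.128

α₂ = 1 / (1 + [H⁺]/K2 + [H⁺]²/(K1K2)) = 1 / (1 + 10^+0.83 + 10^-1.46)
   = 1 / (1 + 6.7608 + 0.034674) = 1/7.7955 = 0.1283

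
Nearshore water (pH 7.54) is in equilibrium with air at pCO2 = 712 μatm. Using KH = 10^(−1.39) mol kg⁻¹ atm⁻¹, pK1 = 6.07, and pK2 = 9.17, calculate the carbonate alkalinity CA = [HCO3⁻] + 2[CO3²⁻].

CA = 0.896 mmol/kg

[CO2*] = KH · pCO2 = 10^(−1.39) × 712×10^-6 = 2.901×10^-5 mol/kg
α₀ = 1/(1 + K1/[H⁺] + K1K2/[H⁺]²) = 1/(1 + 10^+1.47 + 10^-0.16) = 0.03205
DIC = [CO2*]/α₀ = 2.901×10^-5 / 0.03205 = 0.9051 mmol/kg
CA = (α₁ + 2α₂)·DIC = (0.9458 + 2×0.02217) × 0.9051 = 0.896 mmol/kg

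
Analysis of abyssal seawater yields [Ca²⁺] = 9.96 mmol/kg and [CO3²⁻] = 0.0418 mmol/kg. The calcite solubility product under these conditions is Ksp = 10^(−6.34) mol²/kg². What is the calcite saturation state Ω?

Ω = 0.911

Ksp = 10^(−6.34) = 4.571×10^-7
Ω = [Ca²⁺][CO3²⁻]/Ksp = (9.96×10^-3)(0.0418×10^-3) / 4.571×10^-7 = 0.911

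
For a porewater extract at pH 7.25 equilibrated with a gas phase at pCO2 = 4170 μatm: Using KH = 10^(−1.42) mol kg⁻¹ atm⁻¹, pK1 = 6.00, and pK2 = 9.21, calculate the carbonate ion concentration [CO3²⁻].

[CO3²⁻] = 0.0309 mmol/kg

[CO2*] = KH · pCO2 = 10^(−1.42) × 4170×10^-6 = 1.585×10^-4 mol/kg
α₀ = 1/(1 + K1/[H⁺] + K1K2/[H⁺]²) = 1/(1 + 10^+1.25 + 10^-0.71) = 0.05269
DIC = [CO2*]/α₀ = 1.585×10^-4 / 0.05269 = 3.009 mmol/kg
[CO3²⁻] = α₂·DIC; α₂ = 0.01027, so [CO3²⁻] = 0.01027 × 3.009 = 0.0309 mmol/kg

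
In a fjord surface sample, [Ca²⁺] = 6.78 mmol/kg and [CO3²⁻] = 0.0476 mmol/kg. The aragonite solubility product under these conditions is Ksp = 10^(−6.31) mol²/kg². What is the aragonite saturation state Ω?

Ksp = 10^(−6.31) = 4.898×10^-7
Ω = [Ca²⁺][CO3²⁻]/Ksp = (6.78×10^-3)(0.0476×10^-3) / 4.898×10^-7 = 0.659

Ω = 0.659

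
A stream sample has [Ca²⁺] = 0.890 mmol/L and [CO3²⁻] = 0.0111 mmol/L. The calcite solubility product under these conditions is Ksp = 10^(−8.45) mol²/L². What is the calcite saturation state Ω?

Ksp = 10^(−8.45) = 3.548×10^-9
Ω = [Ca²⁺][CO3²⁻]/Ksp = (0.890×10^-3)(0.0111×10^-3) / 3.548×10^-9 = 2.78

Ω = 2.78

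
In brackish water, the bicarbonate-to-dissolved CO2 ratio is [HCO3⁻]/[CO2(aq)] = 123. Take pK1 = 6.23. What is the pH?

From K1 = [H⁺][HCO3⁻]/[CO2(aq)]:  pH = pK1 + log₁₀([HCO3⁻]/[CO2(aq)])
log₁₀(123) = +2.090
pH = 6.23 + (+2.090) = 8.32

pH = 8.32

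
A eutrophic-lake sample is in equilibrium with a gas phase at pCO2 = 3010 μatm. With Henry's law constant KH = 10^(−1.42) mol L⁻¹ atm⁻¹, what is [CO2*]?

[CO2*] = 114 μmol/L

KH = 10^(−1.42) = 3.802×10^-2 mol L⁻¹ atm⁻¹
[CO2*] = KH · pCO2 = 3.802×10^-2 × 3010×10^-6 atm = 1.14×10^-4 mol/L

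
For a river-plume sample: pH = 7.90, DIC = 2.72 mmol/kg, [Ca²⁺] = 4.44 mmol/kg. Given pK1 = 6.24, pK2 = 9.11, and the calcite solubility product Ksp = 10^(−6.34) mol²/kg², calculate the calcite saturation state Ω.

Ω = 1.50

α₂ = 1 / (1 + [H⁺]/K2 + [H⁺]²/(K1K2)) = 1 / (1 + 10^+1.21 + 10^-0.45)
   = 1 / (1 + 16.218 + 0.35481) = 1/17.573 = 0.05691
[CO3²⁻] = α₂ × DIC = 0.05691 × 2.72 = 0.1548 mmol/kg
Ksp = 10^(−6.34) = 4.571×10^-7
Ω = [Ca²⁺][CO3²⁻]/Ksp = (4.44×10^-3)(1.548×10^-4) / 4.571×10^-7 = 1.50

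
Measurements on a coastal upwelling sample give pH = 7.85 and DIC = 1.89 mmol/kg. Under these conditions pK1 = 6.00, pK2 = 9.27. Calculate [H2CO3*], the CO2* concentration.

[CO2*] = 0.0254 mmol/kg

α₀ = 1 / (1 + K1/[H⁺] + K1K2/[H⁺]²) = 1 / (1 + 10^+1.85 + 10^+0.43)
   = 1 / (1 + 70.795 + 2.6915) = 1/74.486 = 0.01343
[CO2*] = α₀ × DIC = 0.01343 × 1.89 = 0.0254 mmol/kg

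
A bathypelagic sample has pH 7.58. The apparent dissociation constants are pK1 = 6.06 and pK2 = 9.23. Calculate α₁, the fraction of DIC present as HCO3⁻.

α₁ = 1 / (1 + [H⁺]/K1 + K2/[H⁺]) = 1 / (1 + 10^-1.52 + 10^-1.65)
   = 1 / (1 + 0.030200 + 0.022387) = 1/1.0526 = 0.9500

α₁ = 0.950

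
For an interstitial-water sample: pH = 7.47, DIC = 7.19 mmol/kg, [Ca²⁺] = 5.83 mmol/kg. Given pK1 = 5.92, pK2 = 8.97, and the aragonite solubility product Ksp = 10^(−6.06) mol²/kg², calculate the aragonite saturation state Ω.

α₂ = 1 / (1 + [H⁺]/K2 + [H⁺]²/(K1K2)) = 1 / (1 + 10^+1.50 + 10^-0.05)
   = 1 / (1 + 31.623 + 0.89125) = 1/33.514 = 0.02984
[CO3²⁻] = α₂ × DIC = 0.02984 × 7.19 = 0.2145 mmol/kg
Ksp = 10^(−6.06) = 8.710×10^-7
Ω = [Ca²⁺][CO3²⁻]/Ksp = (5.83×10^-3)(2.145×10^-4) / 8.710×10^-7 = 1.44

Ω = 1.44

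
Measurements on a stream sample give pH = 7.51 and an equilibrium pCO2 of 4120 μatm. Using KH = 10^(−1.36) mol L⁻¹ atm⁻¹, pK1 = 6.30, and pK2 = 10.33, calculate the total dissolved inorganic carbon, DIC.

DIC = 3.10 mmol/L

[CO2*] = KH · pCO2 = 10^(−1.36) × 4120×10^-6 = 1.798×10^-4 mol/L
α₀ = 1/(1 + K1/[H⁺] + K1K2/[H⁺]²) = 1/(1 + 10^+1.21 + 10^-1.61) = 0.05800
DIC = [CO2*]/α₀ = 1.798×10^-4 / 0.05800 = 3.10 mmol/L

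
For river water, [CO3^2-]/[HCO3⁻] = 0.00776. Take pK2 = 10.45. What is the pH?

From K2 = [H⁺][CO3^2-]/[HCO3⁻]:  pH = pK2 + log₁₀([CO3^2-]/[HCO3⁻])
log₁₀(0.00776) = -2.110
pH = 10.45 + (-2.110) = 8.34

pH = 8.34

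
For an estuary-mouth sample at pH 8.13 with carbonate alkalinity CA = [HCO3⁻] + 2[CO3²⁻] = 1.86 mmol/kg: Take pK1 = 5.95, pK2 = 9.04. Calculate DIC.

DIC = 1.69 mmol/kg

CA = [HCO3⁻] + 2[CO3²⁻] = (α₁ + 2α₂)·DIC
At pH 8.13: [H⁺]/K1 = 10^-2.18 = 0.0066069, K2/[H⁺] = 10^-0.91 = 0.12303
α₁ = 1/(1 + 0.0066069 + 0.12303) = 1/1.1296 = 0.8852; α₂ = α₁·K2/[H⁺] = 0.1089
α₁ + 2α₂ = 1.1031
DIC = CA / (α₁ + 2α₂) = 1.86 / 1.1031 = 1.69 mmol/kg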